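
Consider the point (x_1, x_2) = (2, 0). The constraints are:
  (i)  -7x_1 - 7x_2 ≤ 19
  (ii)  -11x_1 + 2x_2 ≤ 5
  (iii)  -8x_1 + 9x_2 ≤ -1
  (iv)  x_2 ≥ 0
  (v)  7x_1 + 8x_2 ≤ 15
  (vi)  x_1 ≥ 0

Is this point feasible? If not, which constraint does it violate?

(i): -14 ≤ 19 ✓
(ii): -22 ≤ 5 ✓
(iii): -16 ≤ -1 ✓
(iv): 0 ≥ 0 ✓
(v): 14 ≤ 15 ✓
(vi): 2 ≥ 0 ✓

feasible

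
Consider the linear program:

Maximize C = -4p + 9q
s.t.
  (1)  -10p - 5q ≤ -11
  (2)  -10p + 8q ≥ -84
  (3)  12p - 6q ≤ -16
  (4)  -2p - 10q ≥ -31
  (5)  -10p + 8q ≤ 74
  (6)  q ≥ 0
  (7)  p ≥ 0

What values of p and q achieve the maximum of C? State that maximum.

p = 0, q = 31/10, maximum C = 279/10

Feasible corners and C = -4p + 9q:
  (13/66, 101/33) → C = 883/33
  (0, 8/3) → C = 24
  (0, 31/10) → C = 279/10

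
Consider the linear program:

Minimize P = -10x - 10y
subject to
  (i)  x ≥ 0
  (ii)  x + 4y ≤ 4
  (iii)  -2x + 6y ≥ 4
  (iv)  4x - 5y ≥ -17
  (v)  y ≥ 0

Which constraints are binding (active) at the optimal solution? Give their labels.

(ii) and (iii)

Corner points and P = -10x - 10y:
  (0, 1) → P = -10
  (0, 2/3) → P = -20/3
  (4/7, 6/7) → P = -100/7

The minimum is at (4/7, 6/7). Substituting into each constraint, equality holds for (ii) and (iii); the remaining constraints have slack.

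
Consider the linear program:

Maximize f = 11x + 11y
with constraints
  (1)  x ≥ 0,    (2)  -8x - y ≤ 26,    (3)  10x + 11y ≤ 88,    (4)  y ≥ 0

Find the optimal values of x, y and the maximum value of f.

Vertices and f = 11x + 11y:
  (0, 8) → f = 88
  (0, 0) → f = 0
  (44/5, 0) → f = 484/5

The optimum lies where 10x + 11y = 88 and y = 0.
Solving simultaneously gives x = 44/5, y = 0.

x = 44/5, y = 0, maximum f = 484/5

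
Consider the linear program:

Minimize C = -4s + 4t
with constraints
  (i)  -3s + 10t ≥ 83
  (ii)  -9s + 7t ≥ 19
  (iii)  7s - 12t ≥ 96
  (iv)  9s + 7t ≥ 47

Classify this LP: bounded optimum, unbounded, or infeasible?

The boundaries -3s + 10t = 83 and -9s + 7t = 19 meet at (17/3, 10), but that point violates 7s - 12t ≥ 96. Every candidate vertex is excluded by some other constraint, so the feasible region is empty.

infeasible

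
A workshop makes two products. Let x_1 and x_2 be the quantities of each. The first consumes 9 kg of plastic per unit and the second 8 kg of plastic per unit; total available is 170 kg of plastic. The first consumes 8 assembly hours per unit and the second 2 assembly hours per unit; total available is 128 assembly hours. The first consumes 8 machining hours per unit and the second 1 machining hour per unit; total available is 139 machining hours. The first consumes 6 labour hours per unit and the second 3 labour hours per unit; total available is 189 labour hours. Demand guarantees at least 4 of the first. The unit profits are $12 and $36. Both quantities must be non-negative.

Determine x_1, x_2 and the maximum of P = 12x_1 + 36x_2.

x_1 = 4, x_2 = 67/4, maximum P = 651

Vertices and P = 12x_1 + 36x_2:
  (16, 0) → P = 192
  (4, 0) → P = 48
  (342/23, 104/23) → P = 7848/23
  (4, 67/4) → P = 651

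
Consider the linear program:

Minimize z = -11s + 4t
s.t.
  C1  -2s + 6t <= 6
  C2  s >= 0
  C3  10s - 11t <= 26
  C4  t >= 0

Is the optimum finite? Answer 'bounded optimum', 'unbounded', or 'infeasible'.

bounded optimum

Extreme points and z = -11s + 4t:
  (0, 1) → z = 4
  (111/19, 56/19) → z = -997/19
  (0, 0) → z = 0
  (13/5, 0) → z = -143/5
The feasible region has finitely many vertices and no improving ray; the minimum is -997/19 at (111/19, 56/19).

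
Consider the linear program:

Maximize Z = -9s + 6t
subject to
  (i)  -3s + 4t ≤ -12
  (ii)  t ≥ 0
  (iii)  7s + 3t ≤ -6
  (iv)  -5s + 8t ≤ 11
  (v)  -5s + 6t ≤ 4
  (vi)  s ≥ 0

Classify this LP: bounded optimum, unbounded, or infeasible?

The boundaries -3s + 4t = -12 and t = 0 meet at (4, 0), but that point violates 7s + 3t ≤ -6. Every candidate vertex is excluded by some other constraint, so the feasible region is empty.

infeasible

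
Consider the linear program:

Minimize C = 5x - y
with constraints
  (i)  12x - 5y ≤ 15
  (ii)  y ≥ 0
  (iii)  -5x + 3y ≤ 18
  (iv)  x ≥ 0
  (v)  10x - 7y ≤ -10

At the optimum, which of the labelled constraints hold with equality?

Vertices and C = 5x - y:
  (135/11, 291/11) → C = 384/11
  (155/34, 135/17) → C = 505/34
  (0, 6) → C = -6
  (0, 10/7) → C = -10/7

The minimum is at (0, 6). Substituting into each constraint, equality holds for (iii) and (iv); the remaining constraints have slack.

(iii) and (iv)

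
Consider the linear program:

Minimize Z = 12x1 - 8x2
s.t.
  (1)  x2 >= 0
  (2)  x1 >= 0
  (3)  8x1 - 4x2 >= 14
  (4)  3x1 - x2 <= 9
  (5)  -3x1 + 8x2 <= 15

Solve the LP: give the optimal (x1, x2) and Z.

Feasible corners and Z = 12x1 - 8x2:
  (7/4, 0) → Z = 21
  (3, 0) → Z = 36
  (43/13, 81/26) → Z = 192/13
  (29/7, 24/7) → Z = 156/7

The optimum lies where 8x1 - 4x2 = 14 and -3x1 + 8x2 = 15.
Solving simultaneously gives x1 = 43/13, x2 = 81/26.

x1 = 43/13, x2 = 81/26, minimum Z = 192/13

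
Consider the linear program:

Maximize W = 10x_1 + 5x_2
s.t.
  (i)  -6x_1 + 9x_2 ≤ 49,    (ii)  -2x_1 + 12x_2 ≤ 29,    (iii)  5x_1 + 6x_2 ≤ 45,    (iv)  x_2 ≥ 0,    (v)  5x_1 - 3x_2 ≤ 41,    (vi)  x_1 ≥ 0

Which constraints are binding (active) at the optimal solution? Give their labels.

Extreme points and W = 10x_1 + 5x_2:
  (61/12, 235/72) → W = 4835/72
  (0, 29/12) → W = 145/12
  (127/15, 4/9) → W = 782/9
  (41/5, 0) → W = 82
  (0, 0) → W = 0

The maximum is at (127/15, 4/9). Substituting into each constraint, equality holds for (iii) and (v); the remaining constraints have slack.

(iii) and (v)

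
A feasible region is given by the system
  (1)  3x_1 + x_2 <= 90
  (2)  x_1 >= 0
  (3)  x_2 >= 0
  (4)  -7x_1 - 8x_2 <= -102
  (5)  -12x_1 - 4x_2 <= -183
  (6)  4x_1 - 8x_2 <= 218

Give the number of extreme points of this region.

Of the 14 pairwise boundary intersections, those satisfying every inequality are:
  (0, 90)
  (30, 0)
  (0, 183/4)
  (61/4, 0)

4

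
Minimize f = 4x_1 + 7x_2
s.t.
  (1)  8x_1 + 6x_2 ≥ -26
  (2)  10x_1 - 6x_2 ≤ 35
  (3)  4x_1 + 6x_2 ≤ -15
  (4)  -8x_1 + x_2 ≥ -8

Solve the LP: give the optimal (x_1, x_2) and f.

Corner points and f = 4x_1 + 7x_2:
  (-11/4, -2/3) → f = -47/3
  (11/28, -34/7) → f = -227/7
  (33/52, -38/13) → f = -233/13

The binding constraints are 8x_1 + 6x_2 = -26 and -8x_1 + x_2 = -8.
Solving simultaneously gives x_1 = 11/28, x_2 = -34/7.

x_1 = 11/28, x_2 = -34/7, minimum f = -227/7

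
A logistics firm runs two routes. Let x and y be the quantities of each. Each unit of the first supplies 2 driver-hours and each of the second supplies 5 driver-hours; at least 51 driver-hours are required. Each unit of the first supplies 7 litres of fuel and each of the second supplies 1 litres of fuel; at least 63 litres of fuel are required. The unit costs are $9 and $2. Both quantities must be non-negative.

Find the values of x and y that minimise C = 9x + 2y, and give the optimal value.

x = 8, y = 7, minimum C = 86

Feasible corners and C = 9x + 2y:
  (0, 63) → C = 126
  (51/2, 0) → C = 459/2
  (8, 7) → C = 86
The feasible region is unbounded (it extends along (0, 1), (1, 0)), but C strictly increases along every unbounded feasible direction, so there is no improving ray and the minimum is attained at a vertex.

At the optimal vertex, 2x + 5y = 51 and 7x + y = 63.
Solving simultaneously gives x = 8, y = 7.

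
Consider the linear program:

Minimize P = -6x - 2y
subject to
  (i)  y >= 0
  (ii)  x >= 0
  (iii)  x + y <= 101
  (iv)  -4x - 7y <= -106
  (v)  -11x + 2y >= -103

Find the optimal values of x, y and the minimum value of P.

x = 305/13, y = 1008/13, minimum P = -3846/13

Vertices and P = -6x - 2y:
  (0, 101) → P = -202
  (0, 106/7) → P = -212/7
  (305/13, 1008/13) → P = -3846/13
  (933/85, 754/85) → P = -418/5

At the optimal vertex, x + y = 101 and -11x + 2y = -103.
Solving simultaneously gives x = 305/13, y = 1008/13.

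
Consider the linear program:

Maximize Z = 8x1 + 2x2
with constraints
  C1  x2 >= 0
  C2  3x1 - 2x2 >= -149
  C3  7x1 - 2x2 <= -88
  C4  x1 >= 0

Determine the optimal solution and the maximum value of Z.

x1 = 61/4, x2 = 779/8, maximum Z = 1267/4

Vertices and Z = 8x1 + 2x2:
  (61/4, 779/8) → Z = 1267/4
  (0, 149/2) → Z = 149
  (0, 44) → Z = 88

At the optimal vertex, 3x1 - 2x2 = -149 and 7x1 - 2x2 = -88.
Solving simultaneously gives x1 = 61/4, x2 = 779/8.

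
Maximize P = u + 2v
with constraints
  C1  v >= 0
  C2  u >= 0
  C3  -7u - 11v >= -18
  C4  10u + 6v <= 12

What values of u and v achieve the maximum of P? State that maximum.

Vertices and P = u + 2v:
  (0, 0) → P = 0
  (6/5, 0) → P = 6/5
  (0, 18/11) → P = 36/11
  (6/17, 24/17) → P = 54/17

The binding constraints are u = 0 and -7u - 11v = -18.
Solving simultaneously gives u = 0, v = 18/11.

u = 0, v = 18/11, maximum P = 36/11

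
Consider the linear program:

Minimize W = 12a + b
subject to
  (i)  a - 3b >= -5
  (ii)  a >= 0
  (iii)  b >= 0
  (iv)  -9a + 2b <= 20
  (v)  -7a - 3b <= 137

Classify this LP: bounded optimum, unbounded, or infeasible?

Extreme points and W = 12a + b:
  (0, 5/3) → W = 5/3
  (0, 0) → W = 0
The feasible region has finitely many vertices and no improving ray; the minimum is 0 at (0, 0).

bounded optimum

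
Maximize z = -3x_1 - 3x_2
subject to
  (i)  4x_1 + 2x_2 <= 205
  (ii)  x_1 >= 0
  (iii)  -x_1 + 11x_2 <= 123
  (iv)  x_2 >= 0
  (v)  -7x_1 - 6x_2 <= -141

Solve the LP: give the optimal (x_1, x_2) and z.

x_1 = 141/7, x_2 = 0, maximum z = -423/7

The binding constraints are x_2 = 0 and -7x_1 - 6x_2 = -141.
Solving simultaneously gives x_1 = 141/7, x_2 = 0.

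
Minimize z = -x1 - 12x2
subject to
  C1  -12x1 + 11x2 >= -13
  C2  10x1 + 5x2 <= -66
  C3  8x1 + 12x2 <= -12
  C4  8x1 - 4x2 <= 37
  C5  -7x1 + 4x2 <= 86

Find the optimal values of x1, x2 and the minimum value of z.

x1 = -270/29, x2 = 151/29, minimum z = -1542/29

Extreme points and z = -x1 - 12x2:
  (-661/170, -461/85) → z = 2345/34
  (-998/29, -1123/29) → z = 14474/29
  (-183/20, 51/10) → z = -1041/20
  (-270/29, 151/29) → z = -1542/29

At the optimal vertex, 8x1 + 12x2 = -12 and -7x1 + 4x2 = 86.
Solving simultaneously gives x1 = -270/29, x2 = 151/29.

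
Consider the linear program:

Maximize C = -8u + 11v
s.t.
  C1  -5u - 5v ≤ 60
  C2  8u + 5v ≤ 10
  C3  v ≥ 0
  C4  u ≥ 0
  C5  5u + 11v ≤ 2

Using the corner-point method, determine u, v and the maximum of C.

Vertices and C = -8u + 11v:
  (0, 0) → C = 0
  (2/5, 0) → C = -16/5
  (0, 2/11) → C = 2

The optimum lies where u = 0 and 5u + 11v = 2.
Solving simultaneously gives u = 0, v = 2/11.

u = 0, v = 2/11, maximum C = 2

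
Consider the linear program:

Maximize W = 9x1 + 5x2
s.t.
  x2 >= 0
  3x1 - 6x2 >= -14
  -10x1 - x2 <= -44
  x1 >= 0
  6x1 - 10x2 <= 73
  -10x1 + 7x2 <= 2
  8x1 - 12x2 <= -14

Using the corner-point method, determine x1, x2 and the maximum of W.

The optimum lies where 3x1 - 6x2 = -14 and 8x1 - 12x2 = -14.
Solving simultaneously gives x1 = 7, x2 = 35/6.

x1 = 7, x2 = 35/6, maximum W = 553/6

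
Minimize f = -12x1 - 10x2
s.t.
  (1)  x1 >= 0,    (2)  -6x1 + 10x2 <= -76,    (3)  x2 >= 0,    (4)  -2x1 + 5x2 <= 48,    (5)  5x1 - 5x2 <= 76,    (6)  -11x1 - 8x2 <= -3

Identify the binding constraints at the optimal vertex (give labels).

(2) and (5)

Extreme points and f = -12x1 - 10x2:
  (38/3, 0) → f = -152
  (19, 19/5) → f = -266
  (76/5, 0) → f = -912/5

The minimum is at (19, 19/5). Substituting into each constraint, equality holds for (2) and (5); the remaining constraints have slack.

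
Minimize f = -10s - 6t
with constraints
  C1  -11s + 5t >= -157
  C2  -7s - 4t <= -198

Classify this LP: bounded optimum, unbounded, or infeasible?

From the feasible point (1618/79, 1079/79), moving in the direction (5, 11) keeps every constraint satisfied while f decreases without bound.

unbounded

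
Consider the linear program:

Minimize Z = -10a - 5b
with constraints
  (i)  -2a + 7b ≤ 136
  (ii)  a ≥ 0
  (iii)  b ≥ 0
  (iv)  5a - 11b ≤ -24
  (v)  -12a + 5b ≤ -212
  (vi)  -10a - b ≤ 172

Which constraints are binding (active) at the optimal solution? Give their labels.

Corner points and Z = -10a - 5b:
  (1328/13, 632/13) → Z = -16440/13
  (1082/37, 1028/37) → Z = -15960/37
  (2452/107, 1348/107) → Z = -31260/107

The minimum is at (1328/13, 632/13). Substituting into each constraint, equality holds for (i) and (iv); the remaining constraints have slack.

(i) and (iv)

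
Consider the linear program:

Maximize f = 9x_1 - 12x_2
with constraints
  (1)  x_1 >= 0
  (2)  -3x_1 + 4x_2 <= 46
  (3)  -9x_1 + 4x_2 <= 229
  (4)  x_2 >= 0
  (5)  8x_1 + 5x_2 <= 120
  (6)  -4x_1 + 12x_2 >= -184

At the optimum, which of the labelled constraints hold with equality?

Corner points and f = 9x_1 - 12x_2:
  (0, 23/2) → f = -138
  (0, 0) → f = 0
  (250/47, 728/47) → f = -138
  (15, 0) → f = 135

The maximum is at (15, 0). Substituting into each constraint, equality holds for (4) and (5); the remaining constraints have slack.

(4) and (5)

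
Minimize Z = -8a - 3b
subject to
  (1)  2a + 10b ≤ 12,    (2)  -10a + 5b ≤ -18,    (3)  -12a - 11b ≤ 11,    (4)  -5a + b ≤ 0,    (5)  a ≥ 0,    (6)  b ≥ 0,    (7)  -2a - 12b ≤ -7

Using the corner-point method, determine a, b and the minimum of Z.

a = 6, b = 0, minimum Z = -48

The binding constraints are 2a + 10b = 12 and b = 0.
Solving simultaneously gives a = 6, b = 0.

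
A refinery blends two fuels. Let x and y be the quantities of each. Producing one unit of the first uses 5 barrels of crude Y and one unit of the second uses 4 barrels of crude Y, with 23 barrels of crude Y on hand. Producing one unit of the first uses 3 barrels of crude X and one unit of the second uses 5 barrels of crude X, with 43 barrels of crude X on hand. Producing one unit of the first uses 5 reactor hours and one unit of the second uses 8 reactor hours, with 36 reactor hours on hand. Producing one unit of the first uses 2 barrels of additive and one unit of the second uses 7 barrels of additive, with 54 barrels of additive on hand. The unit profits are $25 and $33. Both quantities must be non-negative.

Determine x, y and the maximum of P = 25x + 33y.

x = 2, y = 13/4, maximum P = 629/4

Extreme points and P = 25x + 33y:
  (0, 0) → P = 0
  (0, 9/2) → P = 297/2
  (23/5, 0) → P = 115
  (2, 13/4) → P = 629/4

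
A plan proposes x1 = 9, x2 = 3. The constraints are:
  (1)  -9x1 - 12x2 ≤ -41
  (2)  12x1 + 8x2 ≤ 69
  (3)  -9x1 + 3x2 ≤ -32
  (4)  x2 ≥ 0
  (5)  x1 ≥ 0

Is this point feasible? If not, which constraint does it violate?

Constraint (2): 12x1 + 8x2 = 132, which is not ≤ 69. All other constraints are satisfied.

not feasible — violates (2)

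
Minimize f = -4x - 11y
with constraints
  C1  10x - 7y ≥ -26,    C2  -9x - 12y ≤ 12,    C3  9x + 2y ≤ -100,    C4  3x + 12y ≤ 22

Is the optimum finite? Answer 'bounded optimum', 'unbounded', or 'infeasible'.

The boundaries 10x - 7y = -26 and -9x - 12y = 12 meet at (-132/61, 38/61), but that point violates 9x + 2y ≤ -100. Every candidate vertex is excluded by some other constraint, so the feasible region is empty.

infeasible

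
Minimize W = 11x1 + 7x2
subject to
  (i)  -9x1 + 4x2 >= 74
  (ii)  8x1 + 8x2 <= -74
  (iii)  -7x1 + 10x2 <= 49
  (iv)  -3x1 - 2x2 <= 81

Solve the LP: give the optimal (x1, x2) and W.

Corner points and W = 11x1 + 7x2:
  (-272/31, -77/62) → W = -6523/62
  (-236/15, -169/10) → W = -8741/30
  (-227/11, -105/11) → W = -3232/11

The optimum lies where -7x1 + 10x2 = 49 and -3x1 - 2x2 = 81.
Solving simultaneously gives x1 = -227/11, x2 = -105/11.

x1 = -227/11, x2 = -105/11, minimum W = -3232/11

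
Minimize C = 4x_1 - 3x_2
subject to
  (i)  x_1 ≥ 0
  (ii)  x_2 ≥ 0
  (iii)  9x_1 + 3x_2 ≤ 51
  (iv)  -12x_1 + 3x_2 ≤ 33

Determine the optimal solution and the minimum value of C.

Vertices and C = 4x_1 - 3x_2:
  (0, 0) → C = 0
  (0, 11) → C = -33
  (17/3, 0) → C = 68/3
  (6/7, 101/7) → C = -279/7

x_1 = 6/7, x_2 = 101/7, minimum C = -279/7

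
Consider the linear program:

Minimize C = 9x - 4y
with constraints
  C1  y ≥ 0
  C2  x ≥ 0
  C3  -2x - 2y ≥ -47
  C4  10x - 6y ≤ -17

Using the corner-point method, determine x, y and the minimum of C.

Feasible corners and C = 9x - 4y:
  (0, 47/2) → C = -94
  (0, 17/6) → C = -34/3
  (31/4, 63/4) → C = 27/4

x = 0, y = 47/2, minimum C = -94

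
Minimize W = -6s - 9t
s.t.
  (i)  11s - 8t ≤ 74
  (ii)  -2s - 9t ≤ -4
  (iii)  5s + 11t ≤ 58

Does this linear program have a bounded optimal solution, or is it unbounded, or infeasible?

bounded optimum

Extreme points and W = -6s - 9t:
  (698/115, -104/115) → W = -3252/115
  (1278/161, 268/161) → W = -1440/23
The feasible region has finitely many vertices and no improving ray; the minimum is -1440/23 at (1278/161, 268/161).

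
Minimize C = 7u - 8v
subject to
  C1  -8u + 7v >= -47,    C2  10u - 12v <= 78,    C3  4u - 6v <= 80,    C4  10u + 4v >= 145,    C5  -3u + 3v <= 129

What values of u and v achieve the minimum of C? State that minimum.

u = 348, v = 391, minimum C = -692

Vertices and C = 7u - 8v:
  (401/34, 115/17) → C = 967/34
  (348, 391) → C = -692
  (-27/14, 575/14) → C = -4789/14

At the optimal vertex, -8u + 7v = -47 and -3u + 3v = 129.
Solving simultaneously gives u = 348, v = 391.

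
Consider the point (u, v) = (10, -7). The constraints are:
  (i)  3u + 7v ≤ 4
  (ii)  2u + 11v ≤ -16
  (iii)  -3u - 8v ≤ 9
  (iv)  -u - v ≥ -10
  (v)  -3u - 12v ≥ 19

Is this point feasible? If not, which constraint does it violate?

Constraint (iii): -3u - 8v = 26, which is not ≤ 9. All other constraints are satisfied.

not feasible — violates (iii)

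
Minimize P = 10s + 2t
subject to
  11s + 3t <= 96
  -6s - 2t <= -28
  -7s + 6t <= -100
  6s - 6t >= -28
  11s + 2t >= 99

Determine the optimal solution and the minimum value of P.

s = 71/5, t = -143/5, minimum P = 424/5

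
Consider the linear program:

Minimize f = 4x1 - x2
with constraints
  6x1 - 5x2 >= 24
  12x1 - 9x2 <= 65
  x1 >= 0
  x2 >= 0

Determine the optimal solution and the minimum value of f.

Extreme points and f = 4x1 - x2:
  (109/6, 17) → f = 167/3
  (4, 0) → f = 16
  (65/12, 0) → f = 65/3

The optimum lies where 6x1 - 5x2 = 24 and x2 = 0.
Solving simultaneously gives x1 = 4, x2 = 0.

x1 = 4, x2 = 0, minimum f = 16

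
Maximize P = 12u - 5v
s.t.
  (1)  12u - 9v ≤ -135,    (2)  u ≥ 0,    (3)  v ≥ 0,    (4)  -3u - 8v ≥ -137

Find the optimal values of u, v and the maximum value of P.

Feasible corners and P = 12u - 5v:
  (0, 15) → P = -75
  (51/41, 683/41) → P = -2803/41
  (0, 137/8) → P = -685/8

The optimum lies where 12u - 9v = -135 and -3u - 8v = -137.
Solving simultaneously gives u = 51/41, v = 683/41.

u = 51/41, v = 683/41, maximum P = -2803/41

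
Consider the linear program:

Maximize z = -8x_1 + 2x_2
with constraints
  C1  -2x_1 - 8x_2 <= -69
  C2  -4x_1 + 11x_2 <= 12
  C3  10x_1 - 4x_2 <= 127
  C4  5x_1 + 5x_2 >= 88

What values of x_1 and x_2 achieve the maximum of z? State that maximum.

x_1 = 221/18, x_2 = 50/9, maximum z = -784/9

Vertices and z = -8x_1 + 2x_2:
  (221/18, 50/9) → z = -784/9
  (323/22, 109/22) → z = -1183/11
  (1445/94, 314/47) → z = -5152/47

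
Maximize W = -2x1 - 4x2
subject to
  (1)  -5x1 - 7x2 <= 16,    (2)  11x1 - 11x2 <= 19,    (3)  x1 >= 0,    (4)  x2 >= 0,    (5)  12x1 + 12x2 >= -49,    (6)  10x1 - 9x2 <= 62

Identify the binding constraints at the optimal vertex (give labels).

(3) and (4)

Corner points and W = -2x1 - 4x2:
  (19/11, 0) → W = -38/11
  (511/11, 492/11) → W = -2990/11
  (0, 0) → W = 0
The feasible region is unbounded (it extends along (0, 1), (9, 10)), but W strictly decreases along every unbounded feasible direction, so there is no improving ray and the maximum is attained at a vertex.

The maximum is at (0, 0). Substituting into each constraint, equality holds for (3) and (4); the remaining constraints have slack.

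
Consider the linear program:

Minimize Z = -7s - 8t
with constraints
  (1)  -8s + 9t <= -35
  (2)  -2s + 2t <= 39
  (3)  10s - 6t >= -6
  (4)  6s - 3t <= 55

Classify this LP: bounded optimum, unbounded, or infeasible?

bounded optimum

Feasible corners and Z = -7s - 8t:
  (-44/7, -199/21) → Z = 2516/21
  (13, 23/3) → Z = -457/3
The feasible region has finitely many vertices and no improving ray; the minimum is -457/3 at (13, 23/3).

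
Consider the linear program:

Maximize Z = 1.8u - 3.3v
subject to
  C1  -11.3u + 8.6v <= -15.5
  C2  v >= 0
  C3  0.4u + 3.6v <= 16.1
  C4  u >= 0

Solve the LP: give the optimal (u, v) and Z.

Feasible corners and Z = 1.8u - 3.3v:
  (155/113, 0) → Z = 279/113
  (9713/2206, 17573/4412) → Z = -230241/44120
  (161/4, 0) → Z = 1449/20

The optimum lies where v = 0 and 0.4u + 3.6v = 16.1.
Solving simultaneously gives u = 161/4, v = 0.

u = 40.25, v = 0, maximum Z = 72.45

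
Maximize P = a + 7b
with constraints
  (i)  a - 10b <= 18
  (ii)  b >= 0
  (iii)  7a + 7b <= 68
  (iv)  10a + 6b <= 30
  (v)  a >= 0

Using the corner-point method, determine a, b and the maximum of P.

a = 0, b = 5, maximum P = 35

Extreme points and P = a + 7b:
  (3, 0) → P = 3
  (0, 0) → P = 0
  (0, 5) → P = 35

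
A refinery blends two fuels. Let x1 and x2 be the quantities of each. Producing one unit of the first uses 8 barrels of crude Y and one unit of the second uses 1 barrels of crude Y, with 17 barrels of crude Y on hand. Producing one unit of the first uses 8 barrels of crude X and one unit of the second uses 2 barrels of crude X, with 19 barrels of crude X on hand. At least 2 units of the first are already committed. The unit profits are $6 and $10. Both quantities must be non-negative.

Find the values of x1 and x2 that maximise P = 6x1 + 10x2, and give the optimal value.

The binding constraints are 8x1 + x2 = 17 and x1 = 2.
Solving simultaneously gives x1 = 2, x2 = 1.

x1 = 2, x2 = 1, maximum P = 22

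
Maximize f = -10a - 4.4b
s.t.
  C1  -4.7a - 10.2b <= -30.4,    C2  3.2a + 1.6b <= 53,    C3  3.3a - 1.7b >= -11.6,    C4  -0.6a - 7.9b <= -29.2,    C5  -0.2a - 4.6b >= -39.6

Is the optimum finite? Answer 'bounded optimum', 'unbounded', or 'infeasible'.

bounded optimum

Corner points and f = -10a - 4.4b:
  (18599/1216, 1541/608) → f = -498877/3040
  (4511/360, 2903/360) → f = -12059/75
  (-200/129, 164/43) → f = -824/645
  (349/388, 3325/388) → f = -4530/97
The feasible region has finitely many vertices and no improving ray; the maximum is -824/645 at (-200/129, 164/43).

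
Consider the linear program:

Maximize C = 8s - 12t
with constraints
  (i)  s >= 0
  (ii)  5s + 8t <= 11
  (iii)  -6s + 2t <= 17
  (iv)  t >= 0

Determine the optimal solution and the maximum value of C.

s = 11/5, t = 0, maximum C = 88/5

Corner points and C = 8s - 12t:
  (0, 11/8) → C = -33/2
  (0, 0) → C = 0
  (11/5, 0) → C = 88/5

The binding constraints are 5s + 8t = 11 and t = 0.
Solving simultaneously gives s = 11/5, t = 0.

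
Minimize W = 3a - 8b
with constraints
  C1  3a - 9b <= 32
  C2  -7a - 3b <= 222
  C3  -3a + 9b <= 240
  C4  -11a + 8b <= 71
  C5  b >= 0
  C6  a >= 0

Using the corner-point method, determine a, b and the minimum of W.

The feasible region is unbounded (it extends along (3, 1)), but W strictly increases along every unbounded feasible direction, so there is no improving ray and the minimum is attained at a vertex.

The optimum lies where -3a + 9b = 240 and -11a + 8b = 71.
Solving simultaneously gives a = 427/25, b = 809/25.

a = 427/25, b = 809/25, minimum W = -5191/25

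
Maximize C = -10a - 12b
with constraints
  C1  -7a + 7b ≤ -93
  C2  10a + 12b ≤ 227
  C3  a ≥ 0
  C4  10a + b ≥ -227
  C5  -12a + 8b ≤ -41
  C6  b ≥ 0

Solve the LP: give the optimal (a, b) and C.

Feasible corners and C = -10a - 12b:
  (2705/154, 659/154) → C = -227
  (93/7, 0) → C = -930/7
  (227/10, 0) → C = -227

The optimum lies where -7a + 7b = -93 and b = 0.
Solving simultaneously gives a = 93/7, b = 0.

a = 93/7, b = 0, maximum C = -930/7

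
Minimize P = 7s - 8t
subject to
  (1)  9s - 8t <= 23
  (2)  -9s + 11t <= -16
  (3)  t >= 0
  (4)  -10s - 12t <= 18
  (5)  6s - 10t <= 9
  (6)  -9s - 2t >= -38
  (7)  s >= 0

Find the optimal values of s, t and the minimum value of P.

s = 61/24, t = 5/8, minimum P = 307/24

Corner points and P = 7s - 8t:
  (79/21, 19/14) → P = 325/21
  (35/9, 3/2) → P = 137/9
  (61/24, 5/8) → P = 307/24
  (50/13, 22/13) → P = 174/13

At the optimal vertex, -9s + 11t = -16 and 6s - 10t = 9.
Solving simultaneously gives s = 61/24, t = 5/8.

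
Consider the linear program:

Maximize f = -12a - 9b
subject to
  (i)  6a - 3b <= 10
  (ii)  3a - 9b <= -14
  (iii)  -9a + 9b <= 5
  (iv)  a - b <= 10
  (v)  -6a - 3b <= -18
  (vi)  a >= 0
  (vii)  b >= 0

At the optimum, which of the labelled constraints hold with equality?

(ii) and (v)

Feasible corners and f = -12a - 9b:
  (44/15, 38/15) → f = -58
  (35/9, 40/9) → f = -260/3
  (40/21, 46/21) → f = -298/7
  (49/27, 64/27) → f = -388/9

The maximum is at (40/21, 46/21). Substituting into each constraint, equality holds for (ii) and (v); the remaining constraints have slack.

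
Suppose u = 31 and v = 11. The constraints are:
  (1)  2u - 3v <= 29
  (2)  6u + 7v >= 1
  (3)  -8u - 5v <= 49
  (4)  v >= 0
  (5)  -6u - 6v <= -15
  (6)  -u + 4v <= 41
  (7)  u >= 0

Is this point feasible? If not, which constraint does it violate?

(1): 29 ≤ 29 ✓
(2): 263 ≥ 1 ✓
(3): -303 ≤ 49 ✓
(4): 11 ≥ 0 ✓
(5): -252 ≤ -15 ✓
(6): 13 ≤ 41 ✓
(7): 31 ≥ 0 ✓

feasible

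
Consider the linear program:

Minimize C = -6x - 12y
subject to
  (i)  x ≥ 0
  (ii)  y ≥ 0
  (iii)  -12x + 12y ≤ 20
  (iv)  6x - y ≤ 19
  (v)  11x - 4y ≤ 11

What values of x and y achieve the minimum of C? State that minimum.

Feasible corners and C = -6x - 12y:
  (0, 0) → C = 0
  (0, 5/3) → C = -20
  (1, 0) → C = -6
  (53/21, 88/21) → C = -458/7

The optimum lies where -12x + 12y = 20 and 11x - 4y = 11.
Solving simultaneously gives x = 53/21, y = 88/21.

x = 53/21, y = 88/21, minimum C = -458/7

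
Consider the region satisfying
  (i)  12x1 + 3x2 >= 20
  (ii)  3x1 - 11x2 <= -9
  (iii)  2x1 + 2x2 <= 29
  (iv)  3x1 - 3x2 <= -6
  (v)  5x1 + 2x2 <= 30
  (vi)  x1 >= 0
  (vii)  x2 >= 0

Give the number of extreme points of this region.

5

The feasible vertices (each the meet of two boundaries and inside every other half-plane) are:
  (14/15, 44/15)
  (0, 20/3)
  (1/3, 85/6)
  (0, 29/2)
  (26/7, 40/7)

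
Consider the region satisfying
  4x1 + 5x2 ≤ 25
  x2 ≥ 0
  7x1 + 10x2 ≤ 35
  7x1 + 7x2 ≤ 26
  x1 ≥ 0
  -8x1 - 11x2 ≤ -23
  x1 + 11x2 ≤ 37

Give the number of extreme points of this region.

The feasible vertices (each the meet of two boundaries and inside every other half-plane) are:
  (26/7, 0)
  (23/8, 0)
  (5/7, 3)
  (15/67, 224/67)
  (0, 23/11)
  (0, 37/11)

6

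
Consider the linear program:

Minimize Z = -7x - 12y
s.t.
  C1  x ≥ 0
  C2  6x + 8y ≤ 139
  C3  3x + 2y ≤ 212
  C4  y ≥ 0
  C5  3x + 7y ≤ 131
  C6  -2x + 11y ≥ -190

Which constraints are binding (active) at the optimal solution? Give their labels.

C1 and C2

Corner points and Z = -7x - 12y:
  (0, 139/8) → Z = -417/2
  (0, 0) → Z = 0
  (139/6, 0) → Z = -973/6

The minimum is at (0, 139/8). Substituting into each constraint, equality holds for C1 and C2; the remaining constraints have slack.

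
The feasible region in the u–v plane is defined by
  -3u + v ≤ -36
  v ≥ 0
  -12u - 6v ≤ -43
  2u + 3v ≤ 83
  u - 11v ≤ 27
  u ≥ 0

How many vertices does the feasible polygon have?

Of the 15 pairwise boundary intersections, those satisfying every inequality are:
  (12, 0)
  (191/11, 177/11)
  (27, 0)
  (994/25, 29/25)

4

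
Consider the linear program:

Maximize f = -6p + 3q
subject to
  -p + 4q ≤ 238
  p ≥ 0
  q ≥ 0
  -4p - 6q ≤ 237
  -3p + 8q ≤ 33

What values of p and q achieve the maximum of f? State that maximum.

Extreme points and f = -6p + 3q:
  (443, 681/4) → f = -8589/4
  (0, 0) → f = 0
  (0, 33/8) → f = 99/8
The feasible region is unbounded (it extends along (1, 0), (4, 1)), but f strictly decreases along every unbounded feasible direction, so there is no improving ray and the maximum is attained at a vertex.

p = 0, q = 33/8, maximum f = 99/8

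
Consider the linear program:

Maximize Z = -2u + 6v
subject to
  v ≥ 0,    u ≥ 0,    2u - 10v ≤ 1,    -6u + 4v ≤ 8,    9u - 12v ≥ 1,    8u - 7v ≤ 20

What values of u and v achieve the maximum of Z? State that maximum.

The optimum lies where 9u - 12v = 1 and 8u - 7v = 20.
Solving simultaneously gives u = 233/33, v = 172/33.

u = 233/33, v = 172/33, maximum Z = 566/33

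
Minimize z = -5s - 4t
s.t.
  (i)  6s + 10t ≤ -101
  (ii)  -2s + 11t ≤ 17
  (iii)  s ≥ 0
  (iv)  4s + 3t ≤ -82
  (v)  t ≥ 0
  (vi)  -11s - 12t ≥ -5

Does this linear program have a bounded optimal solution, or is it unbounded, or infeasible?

The boundaries s = 0 and 4s + 3t = -82 meet at (0, -82/3), but that point violates t ≥ 0. Every candidate vertex is excluded by some other constraint, so the feasible region is empty.

infeasible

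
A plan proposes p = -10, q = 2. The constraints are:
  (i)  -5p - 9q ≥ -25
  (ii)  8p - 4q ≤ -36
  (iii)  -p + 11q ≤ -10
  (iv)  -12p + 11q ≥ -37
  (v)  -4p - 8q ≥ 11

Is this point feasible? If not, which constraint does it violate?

Constraint (iii): -p + 11q = 32, which is not ≤ -10. All other constraints are satisfied.

not feasible — violates (iii)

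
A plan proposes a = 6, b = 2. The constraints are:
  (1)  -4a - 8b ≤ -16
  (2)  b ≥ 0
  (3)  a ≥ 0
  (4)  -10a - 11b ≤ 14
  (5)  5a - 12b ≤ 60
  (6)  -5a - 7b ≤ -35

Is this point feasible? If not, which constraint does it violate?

feasible

(1): -40 ≤ -16 ✓
(2): 2 ≥ 0 ✓
(3): 6 ≥ 0 ✓
(4): -82 ≤ 14 ✓
(5): 6 ≤ 60 ✓
(6): -44 ≤ -35 ✓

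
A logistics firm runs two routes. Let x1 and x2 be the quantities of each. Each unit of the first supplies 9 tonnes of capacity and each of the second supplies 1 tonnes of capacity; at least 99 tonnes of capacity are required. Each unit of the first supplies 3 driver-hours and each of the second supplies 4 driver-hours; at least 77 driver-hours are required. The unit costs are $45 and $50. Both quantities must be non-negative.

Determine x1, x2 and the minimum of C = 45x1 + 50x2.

x1 = 29/3, x2 = 12, minimum C = 1035

Vertices and C = 45x1 + 50x2:
  (0, 99) → C = 4950
  (77/3, 0) → C = 1155
  (29/3, 12) → C = 1035
The feasible region is unbounded (it extends along (0, 1), (1, 0)), but C strictly increases along every unbounded feasible direction, so there is no improving ray and the minimum is attained at a vertex.

The optimum lies where 9x1 + x2 = 99 and 3x1 + 4x2 = 77.
Solving simultaneously gives x1 = 29/3, x2 = 12.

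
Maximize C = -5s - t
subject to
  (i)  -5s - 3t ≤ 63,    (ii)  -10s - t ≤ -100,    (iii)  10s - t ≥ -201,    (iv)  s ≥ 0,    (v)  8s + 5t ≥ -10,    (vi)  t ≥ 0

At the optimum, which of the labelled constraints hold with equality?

(ii) and (vi)

Vertices and C = -5s - t:
  (0, 100) → C = -100
  (10, 0) → C = -50
  (0, 201) → C = -201
The feasible region is unbounded (it extends along (1, 10), (1, 0)), but C strictly decreases along every unbounded feasible direction, so there is no improving ray and the maximum is attained at a vertex.

The maximum is at (10, 0). Substituting into each constraint, equality holds for (ii) and (vi); the remaining constraints have slack.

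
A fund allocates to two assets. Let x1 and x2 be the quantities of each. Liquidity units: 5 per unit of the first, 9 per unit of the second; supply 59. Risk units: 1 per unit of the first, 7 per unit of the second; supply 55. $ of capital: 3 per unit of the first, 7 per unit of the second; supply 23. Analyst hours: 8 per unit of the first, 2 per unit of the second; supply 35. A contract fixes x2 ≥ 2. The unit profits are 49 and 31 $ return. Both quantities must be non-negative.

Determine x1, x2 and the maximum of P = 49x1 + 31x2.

x1 = 3, x2 = 2, maximum P = 209

Corner points and P = 49x1 + 31x2:
  (0, 23/7) → P = 713/7
  (0, 2) → P = 62
  (3, 2) → P = 209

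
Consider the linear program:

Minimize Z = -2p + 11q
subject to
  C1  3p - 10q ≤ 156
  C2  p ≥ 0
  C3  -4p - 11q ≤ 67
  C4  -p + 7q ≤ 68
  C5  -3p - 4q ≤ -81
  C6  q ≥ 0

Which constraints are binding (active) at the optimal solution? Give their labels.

Feasible corners and Z = -2p + 11q:
  (1772/11, 360/11) → Z = 416/11
  (52, 0) → Z = -104
  (59/5, 57/5) → Z = 509/5
  (27, 0) → Z = -54

The minimum is at (52, 0). Substituting into each constraint, equality holds for C1 and C6; the remaining constraints have slack.

C1 and C6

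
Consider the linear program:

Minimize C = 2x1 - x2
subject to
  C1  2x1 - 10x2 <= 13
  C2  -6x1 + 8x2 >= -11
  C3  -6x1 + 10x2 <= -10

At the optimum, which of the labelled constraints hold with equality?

Vertices and C = 2x1 - x2:
  (3/22, -14/11) → C = 17/11
  (-3/4, -29/20) → C = -1/20
  (5/2, 1/2) → C = 9/2

The minimum is at (-3/4, -29/20). Substituting into each constraint, equality holds for C1 and C3; the remaining constraints have slack.

C1 and C3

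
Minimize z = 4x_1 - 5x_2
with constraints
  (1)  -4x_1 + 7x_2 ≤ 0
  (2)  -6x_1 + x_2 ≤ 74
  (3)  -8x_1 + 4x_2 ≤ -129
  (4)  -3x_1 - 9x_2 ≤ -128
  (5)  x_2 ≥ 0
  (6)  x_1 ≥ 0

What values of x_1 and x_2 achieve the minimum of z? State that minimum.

Corner points and z = 4x_1 - 5x_2:
  (903/40, 129/10) → z = 129/5
  (239/12, 91/12) → z = 167/4
  (128/3, 0) → z = 512/3
The feasible region is unbounded (it extends along (7, 4), (1, 0)), but z strictly increases along every unbounded feasible direction, so there is no improving ray and the minimum is attained at a vertex.

At the optimal vertex, -4x_1 + 7x_2 = 0 and -8x_1 + 4x_2 = -129.
Solving simultaneously gives x_1 = 903/40, x_2 = 129/10.

x_1 = 903/40, x_2 = 129/10, minimum z = 129/5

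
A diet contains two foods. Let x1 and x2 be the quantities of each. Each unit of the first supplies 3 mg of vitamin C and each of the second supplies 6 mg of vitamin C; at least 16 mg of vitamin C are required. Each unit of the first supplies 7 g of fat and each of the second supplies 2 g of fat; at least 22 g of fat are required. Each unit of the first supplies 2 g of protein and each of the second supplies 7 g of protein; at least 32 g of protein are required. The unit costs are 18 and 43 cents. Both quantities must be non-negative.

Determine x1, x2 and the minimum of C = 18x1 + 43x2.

Vertices and C = 18x1 + 43x2:
  (0, 11) → C = 473
  (16, 0) → C = 288
  (2, 4) → C = 208
The feasible region is unbounded (it extends along (0, 1), (1, 0)), but C strictly increases along every unbounded feasible direction, so there is no improving ray and the minimum is attained at a vertex.

The binding constraints are 7x1 + 2x2 = 22 and 2x1 + 7x2 = 32.
Solving simultaneously gives x1 = 2, x2 = 4.

x1 = 2, x2 = 4, minimum C = 208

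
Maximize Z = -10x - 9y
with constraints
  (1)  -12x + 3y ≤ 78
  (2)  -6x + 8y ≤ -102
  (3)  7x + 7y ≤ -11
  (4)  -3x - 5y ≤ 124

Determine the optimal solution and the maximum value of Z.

Extreme points and Z = -10x - 9y:
  (313/49, -390/49) → Z = 380/49
  (-241/27, -175/9) → Z = 7135/27
  (813/14, -835/14) → Z = -615/14

x = -241/27, y = -175/9, maximum Z = 7135/27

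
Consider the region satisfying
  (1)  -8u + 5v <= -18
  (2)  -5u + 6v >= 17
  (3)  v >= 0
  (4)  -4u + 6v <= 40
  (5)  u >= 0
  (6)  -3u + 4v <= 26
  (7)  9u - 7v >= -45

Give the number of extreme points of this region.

3

Pairwise boundary intersections that survive every other constraint:
  (193/23, 226/23)
  (11, 14)
  (23, 22)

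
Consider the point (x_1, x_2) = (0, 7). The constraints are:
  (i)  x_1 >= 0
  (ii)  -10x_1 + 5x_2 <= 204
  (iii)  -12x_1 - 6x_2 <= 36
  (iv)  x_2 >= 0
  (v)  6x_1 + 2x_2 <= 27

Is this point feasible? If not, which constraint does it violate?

(i): 0 ≥ 0 ✓
(ii): 35 ≤ 204 ✓
(iii): -42 ≤ 36 ✓
(iv): 7 ≥ 0 ✓
(v): 14 ≤ 27 ✓

feasible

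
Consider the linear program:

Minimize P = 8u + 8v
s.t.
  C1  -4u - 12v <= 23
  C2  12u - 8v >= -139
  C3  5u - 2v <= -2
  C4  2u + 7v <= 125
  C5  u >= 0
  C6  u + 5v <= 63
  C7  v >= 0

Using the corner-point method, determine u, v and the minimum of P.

Feasible corners and P = 8u + 8v:
  (0, 1) → P = 8
  (116/27, 317/27) → P = 3464/27
  (0, 63/5) → P = 504/5

The optimum lies where 5u - 2v = -2 and u = 0.
Solving simultaneously gives u = 0, v = 1.

u = 0, v = 1, minimum P = 8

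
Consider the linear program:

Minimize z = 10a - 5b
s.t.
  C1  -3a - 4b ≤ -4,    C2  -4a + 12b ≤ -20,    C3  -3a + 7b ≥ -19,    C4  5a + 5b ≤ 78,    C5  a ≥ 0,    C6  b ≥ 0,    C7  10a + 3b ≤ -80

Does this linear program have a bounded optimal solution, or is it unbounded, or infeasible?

The boundaries -4a + 12b = -20 and -3a + 7b = -19 meet at (11, 2), but that point violates 10a + 3b ≤ -80. Every candidate vertex is excluded by some other constraint, so the feasible region is empty.

infeasible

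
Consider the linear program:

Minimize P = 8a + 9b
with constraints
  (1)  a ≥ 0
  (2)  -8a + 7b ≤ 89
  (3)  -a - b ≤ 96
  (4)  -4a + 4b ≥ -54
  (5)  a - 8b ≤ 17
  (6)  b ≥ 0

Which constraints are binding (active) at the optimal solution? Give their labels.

(1) and (6)

Extreme points and P = 8a + 9b:
  (0, 89/7) → P = 801/7
  (0, 0) → P = 0
  (27/2, 0) → P = 108
The feasible region is unbounded (it extends along (1, 1), (7, 8)), but P strictly increases along every unbounded feasible direction, so there is no improving ray and the minimum is attained at a vertex.

The minimum is at (0, 0). Substituting into each constraint, equality holds for (1) and (6); the remaining constraints have slack.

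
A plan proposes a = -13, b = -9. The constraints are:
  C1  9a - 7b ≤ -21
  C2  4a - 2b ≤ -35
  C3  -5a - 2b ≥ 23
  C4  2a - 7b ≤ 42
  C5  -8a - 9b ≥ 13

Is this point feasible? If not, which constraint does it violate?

Constraint C2: 4a - 2b = -34, which is not ≤ -35. All other constraints are satisfied.

not feasible — violates C2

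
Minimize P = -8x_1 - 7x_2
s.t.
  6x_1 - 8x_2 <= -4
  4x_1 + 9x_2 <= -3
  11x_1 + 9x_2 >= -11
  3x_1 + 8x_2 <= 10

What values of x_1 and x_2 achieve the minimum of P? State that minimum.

Extreme points and P = -8x_1 - 7x_2:
  (-30/43, -1/43) → P = 247/43
  (-62/71, -11/71) → P = 573/71
  (-8/7, 11/63) → P = 499/63

x_1 = -30/43, x_2 = -1/43, minimum P = 247/43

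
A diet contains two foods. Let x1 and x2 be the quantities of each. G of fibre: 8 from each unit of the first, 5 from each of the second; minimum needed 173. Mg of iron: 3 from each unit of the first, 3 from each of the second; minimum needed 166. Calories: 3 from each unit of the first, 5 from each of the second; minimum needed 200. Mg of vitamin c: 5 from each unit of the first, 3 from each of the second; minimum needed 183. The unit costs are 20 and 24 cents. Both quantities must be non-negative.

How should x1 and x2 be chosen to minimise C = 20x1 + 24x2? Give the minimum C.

x1 = 115/3, x2 = 17, minimum C = 3524/3

Extreme points and C = 20x1 + 24x2:
  (0, 61) → C = 1464
  (200/3, 0) → C = 4000/3
  (115/3, 17) → C = 3524/3
  (17/2, 281/6) → C = 1294
The feasible region is unbounded (it extends along (0, 1), (1, 0)), but C strictly increases along every unbounded feasible direction, so there is no improving ray and the minimum is attained at a vertex.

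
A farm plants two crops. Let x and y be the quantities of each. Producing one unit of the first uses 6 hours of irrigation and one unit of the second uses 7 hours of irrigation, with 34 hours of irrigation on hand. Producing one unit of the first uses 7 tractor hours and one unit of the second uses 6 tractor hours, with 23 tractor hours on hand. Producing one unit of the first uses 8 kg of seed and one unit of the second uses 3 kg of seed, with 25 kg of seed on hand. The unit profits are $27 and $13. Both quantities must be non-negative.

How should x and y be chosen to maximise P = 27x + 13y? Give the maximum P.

x = 3, y = 1/3, maximum P = 256/3

Vertices and P = 27x + 13y:
  (0, 0) → P = 0
  (0, 23/6) → P = 299/6
  (25/8, 0) → P = 675/8
  (3, 1/3) → P = 256/3

The optimum lies where 7x + 6y = 23 and 8x + 3y = 25.
Solving simultaneously gives x = 3, y = 1/3.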